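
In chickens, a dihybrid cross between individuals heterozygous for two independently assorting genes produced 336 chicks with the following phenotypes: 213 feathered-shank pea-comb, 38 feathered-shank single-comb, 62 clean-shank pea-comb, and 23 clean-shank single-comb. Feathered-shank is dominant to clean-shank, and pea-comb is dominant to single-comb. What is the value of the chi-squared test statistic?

A dihybrid F₂ with independent assortment and complete dominance at both loci gives a 9:3:3:1 phenotypic ratio.
Under the 9:3:3:1 hypothesis (Σ ratio = 16, N = 336):
  feathered-shank pea-comb: 336 × 9/16 = 189
  feathered-shank single-comb: 336 × 3/16 = 63
  clean-shank pea-comb: 336 × 3/16 = 63
  clean-shank single-comb: 336 × 1/16 = 21
χ² = Σ (O − E)² / E
  feathered-shank pea-comb: (213 − 189)² / 189 = 3.0476
  feathered-shank single-comb: (38 − 63)² / 63 = 9.9206
  clean-shank pea-comb: (62 − 63)² / 63 = 0.0159
  clean-shank single-comb: (23 − 21)² / 21 = 0.1905
χ² = 3.0476 + 9.9206 + 0.0159 + 0.1905 = 13.1746 ≈ 13.175

13.175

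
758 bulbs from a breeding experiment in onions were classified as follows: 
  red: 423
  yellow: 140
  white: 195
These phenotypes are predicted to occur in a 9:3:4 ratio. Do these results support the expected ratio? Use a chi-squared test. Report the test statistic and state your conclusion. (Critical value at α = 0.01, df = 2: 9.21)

Under the 9:3:4 hypothesis (Σ ratio = 16, N = 758):
  red: 758 × 9/16 = 426.375
  yellow: 758 × 3/16 = 142.125
  white: 758 × 4/16 = 189.5
χ² = Σ (O − E)² / E
  red: (423 − 426.375)² / 426.375 = 0.0267
  yellow: (140 − 142.125)² / 142.125 = 0.0318
  white: (195 − 189.5)² / 189.5 = 0.1596
χ² = 0.0267 + 0.0318 + 0.1596 = 0.2181 ≈ 0.218
Degrees of freedom = 3 − 1 = 2; critical value at α = 0.01 is 9.21.
Since 0.218 < 9.21, we fail to reject the null hypothesis — the data are consistent with the 9:3:4 ratio.

0.218; consistent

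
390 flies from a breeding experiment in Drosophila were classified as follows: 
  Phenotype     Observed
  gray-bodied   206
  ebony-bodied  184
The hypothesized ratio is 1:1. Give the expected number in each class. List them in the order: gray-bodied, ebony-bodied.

Total ratio parts = 2. Expected numbers out of 390:
  gray-bodied: 390 × 1/2 = 195
  ebony-bodied: 390 × 1/2 = 195

195, 195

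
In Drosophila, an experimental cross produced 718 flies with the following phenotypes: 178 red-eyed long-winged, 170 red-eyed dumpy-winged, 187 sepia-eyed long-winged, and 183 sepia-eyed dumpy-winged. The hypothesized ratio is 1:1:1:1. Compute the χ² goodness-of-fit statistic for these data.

0.897

Under the 1:1:1:1 hypothesis (Σ ratio = 4, N = 718):
  red-eyed long-winged: 718 × 1/4 = 179.5
  red-eyed dumpy-winged: 718 × 1/4 = 179.5
  sepia-eyed long-winged: 718 × 1/4 = 179.5
  sepia-eyed dumpy-winged: 718 × 1/4 = 179.5
χ² = Σ (O − E)² / E
  red-eyed long-winged: (178 − 179.5)² / 179.5 = 0.0125
  red-eyed dumpy-winged: (170 − 179.5)² / 179.5 = 0.5028
  sepia-eyed long-winged: (187 − 179.5)² / 179.5 = 0.3134
  sepia-eyed dumpy-winged: (183 − 179.5)² / 179.5 = 0.0682
χ² = 0.0125 + 0.5028 + 0.3134 + 0.0682 = 0.8969 ≈ 0.897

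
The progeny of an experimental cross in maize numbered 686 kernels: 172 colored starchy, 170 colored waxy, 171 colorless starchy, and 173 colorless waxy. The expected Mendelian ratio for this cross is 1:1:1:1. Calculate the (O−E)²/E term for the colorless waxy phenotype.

0.013

Under the 1:1:1:1 hypothesis (Σ ratio = 4, N = 686):
  colored starchy: 686 × 1/4 = 171.5
  colored waxy: 686 × 1/4 = 171.5
  colorless starchy: 686 × 1/4 = 171.5
  colorless waxy: 686 × 1/4 = 171.5
Contribution of colorless waxy: (173 − 171.5)² / 171.5 = 0.0131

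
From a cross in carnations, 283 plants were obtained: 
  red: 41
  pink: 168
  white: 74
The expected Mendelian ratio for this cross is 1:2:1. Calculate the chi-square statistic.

17.622

Expected counts for N = 283 under a 1:2:1 ratio (total parts = 4):
  red: 283 × 1/4 = 70.75
  pink: 283 × 2/4 = 141.5
  white: 283 × 1/4 = 70.75
χ² = Σ (O − E)² / E
  red: (41 − 70.75)² / 70.75 = 12.5097
  pink: (168 − 141.5)² / 141.5 = 4.9629
  white: (74 − 70.75)² / 70.75 = 0.1493
χ² = 12.5097 + 4.9629 + 0.1493 = 17.6219 ≈ 17.622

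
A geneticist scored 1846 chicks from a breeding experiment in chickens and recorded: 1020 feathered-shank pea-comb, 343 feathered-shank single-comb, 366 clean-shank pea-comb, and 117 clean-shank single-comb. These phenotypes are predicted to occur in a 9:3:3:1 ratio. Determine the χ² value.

The 9:3:3:1 ratio has 16 parts, so with N = 1846 the expected counts are:
  feathered-shank pea-comb: 1846 × 9/16 = 1038.375
  feathered-shank single-comb: 1846 × 3/16 = 346.125
  clean-shank pea-comb: 1846 × 3/16 = 346.125
  clean-shank single-comb: 1846 × 1/16 = 115.375
χ² = Σ (O − E)² / E
  feathered-shank pea-comb: (1020 − 1038.375)² / 1038.375 = 0.3252
  feathered-shank single-comb: (343 − 346.125)² / 346.125 = 0.0282
  clean-shank pea-comb: (366 − 346.125)² / 346.125 = 1.1413
  clean-shank single-comb: (117 − 115.375)² / 115.375 = 0.0229
χ² = 0.3252 + 0.0282 + 1.1413 + 0.0229 = 1.5176 ≈ 1.518

1.518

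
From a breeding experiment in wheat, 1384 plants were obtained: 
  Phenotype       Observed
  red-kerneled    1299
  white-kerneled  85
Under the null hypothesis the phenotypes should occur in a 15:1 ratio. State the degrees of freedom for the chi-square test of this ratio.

1

A goodness-of-fit test with 2 phenotype classes has df = 2 − 1 = 1.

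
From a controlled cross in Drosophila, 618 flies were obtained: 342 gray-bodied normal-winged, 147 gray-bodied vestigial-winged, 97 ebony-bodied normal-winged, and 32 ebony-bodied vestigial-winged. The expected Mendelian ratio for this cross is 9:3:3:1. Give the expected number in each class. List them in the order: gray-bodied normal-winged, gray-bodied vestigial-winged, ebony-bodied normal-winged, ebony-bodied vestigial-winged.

The 9:3:3:1 ratio has 16 parts, so with N = 618 the expected counts are:
  gray-bodied normal-winged: 618 × 9/16 = 347.625
  gray-bodied vestigial-winged: 618 × 3/16 = 115.875
  ebony-bodied normal-winged: 618 × 3/16 = 115.875
  ebony-bodied vestigial-winged: 618 × 1/16 = 38.625

347.625, 115.875, 115.875, 38.625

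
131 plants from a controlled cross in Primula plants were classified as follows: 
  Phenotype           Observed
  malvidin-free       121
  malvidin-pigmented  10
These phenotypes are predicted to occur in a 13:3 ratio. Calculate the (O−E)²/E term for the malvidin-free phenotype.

1.992

The 13:3 ratio has 16 parts, so with N = 131 the expected counts are:
  malvidin-free: 131 × 13/16 = 106.4375
  malvidin-pigmented: 131 × 3/16 = 24.5625
Contribution of malvidin-free: (121 − 106.4375)² / 106.4375 = 1.9924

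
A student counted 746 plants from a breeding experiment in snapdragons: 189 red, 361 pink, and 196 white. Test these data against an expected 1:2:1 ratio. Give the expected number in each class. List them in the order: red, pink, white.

186.5, 373, 186.5

Under the 1:2:1 hypothesis (Σ ratio = 4, N = 746):
  red: 746 × 1/4 = 186.5
  pink: 746 × 2/4 = 373
  white: 746 × 1/4 = 186.5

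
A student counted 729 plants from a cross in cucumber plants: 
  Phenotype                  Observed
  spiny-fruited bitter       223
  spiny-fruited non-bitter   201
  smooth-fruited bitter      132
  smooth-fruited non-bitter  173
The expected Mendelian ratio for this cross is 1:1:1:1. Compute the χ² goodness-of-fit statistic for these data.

25.365

The 1:1:1:1 ratio has 4 parts, so with N = 729 the expected counts are:
  spiny-fruited bitter: 729 × 1/4 = 182.25
  spiny-fruited non-bitter: 729 × 1/4 = 182.25
  smooth-fruited bitter: 729 × 1/4 = 182.25
  smooth-fruited non-bitter: 729 × 1/4 = 182.25
χ² = Σ (O − E)² / E
  spiny-fruited bitter: (223 − 182.25)² / 182.25 = 9.1115
  spiny-fruited non-bitter: (201 − 182.25)² / 182.25 = 1.9290
  smooth-fruited bitter: (132 − 182.25)² / 182.25 = 13.8549
  smooth-fruited non-bitter: (173 − 182.25)² / 182.25 = 0.4695
χ² = 9.1115 + 1.9290 + 13.8549 + 0.4695 = 25.3649 ≈ 25.365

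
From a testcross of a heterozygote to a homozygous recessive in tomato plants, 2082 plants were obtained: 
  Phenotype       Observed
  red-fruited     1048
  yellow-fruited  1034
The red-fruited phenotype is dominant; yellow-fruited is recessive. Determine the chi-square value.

A testcross of a heterozygote (Aa × aa) gives a 1:1 phenotypic ratio.
Under the 1:1 hypothesis (Σ ratio = 2, N = 2082):
  red-fruited: 2082 × 1/2 = 1041
  yellow-fruited: 2082 × 1/2 = 1041
χ² = Σ (O − E)² / E
  red-fruited: (1048 − 1041)² / 1041 = 0.0471
  yellow-fruited: (1034 − 1041)² / 1041 = 0.0471
χ² = 0.0471 + 0.0471 = 0.0942 ≈ 0.094

0.094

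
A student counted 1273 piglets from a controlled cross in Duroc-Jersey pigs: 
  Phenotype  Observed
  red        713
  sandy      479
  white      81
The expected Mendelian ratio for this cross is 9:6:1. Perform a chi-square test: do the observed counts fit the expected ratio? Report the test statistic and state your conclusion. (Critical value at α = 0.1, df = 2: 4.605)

Under the 9:6:1 hypothesis (Σ ratio = 16, N = 1273):
  red: 1273 × 9/16 = 716.0625
  sandy: 1273 × 6/16 = 477.375
  white: 1273 × 1/16 = 79.5625
χ² = Σ (O − E)² / E
  red: (713 − 716.0625)² / 716.0625 = 0.0131
  sandy: (479 − 477.375)² / 477.375 = 0.0055
  white: (81 − 79.5625)² / 79.5625 = 0.0260
χ² = 0.0131 + 0.0055 + 0.0260 = 0.0446 ≈ 0.045
Degrees of freedom = 3 − 1 = 2; critical value at α = 0.1 is 4.605.
Since 0.045 < 4.605, we fail to reject the null hypothesis — the data are consistent with the 9:6:1 ratio.

0.045; consistent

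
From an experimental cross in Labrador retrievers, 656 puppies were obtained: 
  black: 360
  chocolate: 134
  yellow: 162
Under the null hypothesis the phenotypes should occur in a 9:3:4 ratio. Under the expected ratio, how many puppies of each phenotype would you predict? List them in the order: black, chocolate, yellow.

Expected counts for N = 656 under a 9:3:4 ratio (total parts = 16):
  black: 656 × 9/16 = 369
  chocolate: 656 × 3/16 = 123
  yellow: 656 × 4/16 = 164

369, 123, 164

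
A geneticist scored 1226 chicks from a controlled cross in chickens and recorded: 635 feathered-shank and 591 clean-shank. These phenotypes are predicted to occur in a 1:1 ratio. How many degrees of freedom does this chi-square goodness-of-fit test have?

A goodness-of-fit test with 2 phenotype classes has df = 2 − 1 = 1.

1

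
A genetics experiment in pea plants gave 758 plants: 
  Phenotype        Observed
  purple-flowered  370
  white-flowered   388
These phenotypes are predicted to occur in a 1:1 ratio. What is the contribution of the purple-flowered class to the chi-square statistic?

Total ratio parts = 2. Expected numbers out of 758:
  purple-flowered: 758 × 1/2 = 379
  white-flowered: 758 × 1/2 = 379
Contribution of purple-flowered: (370 − 379)² / 379 = 0.2137

0.214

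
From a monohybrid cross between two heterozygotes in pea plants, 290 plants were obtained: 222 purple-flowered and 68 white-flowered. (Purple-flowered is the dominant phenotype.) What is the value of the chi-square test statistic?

For a monohybrid cross between heterozygotes with complete dominance, the expected phenotypic ratio is 3:1.
Expected counts for N = 290 under a 3:1 ratio (total parts = 4):
  purple-flowered: 290 × 3/4 = 217.5
  white-flowered: 290 × 1/4 = 72.5
χ² = Σ (O − E)² / E
  purple-flowered: (222 − 217.5)² / 217.5 = 0.0931
  white-flowered: (68 − 72.5)² / 72.5 = 0.2793
χ² = 0.0931 + 0.2793 = 0.3724 ≈ 0.372

0.372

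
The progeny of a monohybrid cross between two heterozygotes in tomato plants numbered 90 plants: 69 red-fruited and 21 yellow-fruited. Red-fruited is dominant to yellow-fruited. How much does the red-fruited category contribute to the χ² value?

For a monohybrid cross between heterozygotes with complete dominance, the expected phenotypic ratio is 3:1.
Under the 3:1 hypothesis (Σ ratio = 4, N = 90):
  red-fruited: 90 × 3/4 = 67.5
  yellow-fruited: 90 × 1/4 = 22.5
Contribution of red-fruited: (69 − 67.5)² / 67.5 = 0.0333

0.033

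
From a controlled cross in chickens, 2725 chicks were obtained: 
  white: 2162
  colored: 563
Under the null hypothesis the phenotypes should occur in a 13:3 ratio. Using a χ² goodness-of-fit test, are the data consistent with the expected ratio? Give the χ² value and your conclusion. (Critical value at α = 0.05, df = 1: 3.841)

Under the 13:3 hypothesis (Σ ratio = 16, N = 2725):
  white: 2725 × 13/16 = 2214.0625
  colored: 2725 × 3/16 = 510.9375
χ² = Σ (O − E)² / E
  white: (2162 − 2214.0625)² / 2214.0625 = 1.2242
  colored: (563 − 510.9375)² / 510.9375 = 5.3050
χ² = 1.2242 + 5.3050 = 6.5292 ≈ 6.529
Degrees of freedom = 2 − 1 = 1; critical value at α = 0.05 is 3.841.
Since 6.529 > 3.841, we reject the null hypothesis — the data do not fit the 13:3 ratio.

6.529; not consistent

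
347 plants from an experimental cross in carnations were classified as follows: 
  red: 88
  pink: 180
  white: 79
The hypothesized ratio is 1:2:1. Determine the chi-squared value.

0.954

The 1:2:1 ratio has 4 parts, so with N = 347 the expected counts are:
  red: 347 × 1/4 = 86.75
  pink: 347 × 2/4 = 173.5
  white: 347 × 1/4 = 86.75
χ² = Σ (O − E)² / E
  red: (88 − 86.75)² / 86.75 = 0.0180
  pink: (180 − 173.5)² / 173.5 = 0.2435
  white: (79 − 86.75)² / 86.75 = 0.6924
χ² = 0.0180 + 0.2435 + 0.6924 = 0.9539 ≈ 0.954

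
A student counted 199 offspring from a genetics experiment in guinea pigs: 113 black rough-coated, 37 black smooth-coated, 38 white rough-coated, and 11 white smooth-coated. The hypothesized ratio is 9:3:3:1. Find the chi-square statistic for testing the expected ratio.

Total ratio parts = 16. Expected numbers out of 199:
  black rough-coated: 199 × 9/16 = 111.9375
  black smooth-coated: 199 × 3/16 = 37.3125
  white rough-coated: 199 × 3/16 = 37.3125
  white smooth-coated: 199 × 1/16 = 12.4375
χ² = Σ (O − E)² / E
  black rough-coated: (113 − 111.9375)² / 111.9375 = 0.0101
  black smooth-coated: (37 − 37.3125)² / 37.3125 = 0.0026
  white rough-coated: (38 − 37.3125)² / 37.3125 = 0.0127
  white smooth-coated: (11 − 12.4375)² / 12.4375 = 0.1661
χ² = 0.0101 + 0.0026 + 0.0127 + 0.1661 = 0.1915 ≈ 0.192

0.192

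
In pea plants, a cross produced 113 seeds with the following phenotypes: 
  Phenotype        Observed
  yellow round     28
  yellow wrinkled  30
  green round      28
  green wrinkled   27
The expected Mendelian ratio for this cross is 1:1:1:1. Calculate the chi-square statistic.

Total ratio parts = 4. Expected numbers out of 113:
  yellow round: 113 × 1/4 = 28.25
  yellow wrinkled: 113 × 1/4 = 28.25
  green round: 113 × 1/4 = 28.25
  green wrinkled: 113 × 1/4 = 28.25
χ² = Σ (O − E)² / E
  yellow round: (28 − 28.25)² / 28.25 = 0.0022
  yellow wrinkled: (30 − 28.25)² / 28.25 = 0.1084
  green round: (28 − 28.25)² / 28.25 = 0.0022
  green wrinkled: (27 − 28.25)² / 28.25 = 0.0553
χ² = 0.0022 + 0.1084 + 0.0022 + 0.0553 = 0.1681 ≈ 0.168

0.168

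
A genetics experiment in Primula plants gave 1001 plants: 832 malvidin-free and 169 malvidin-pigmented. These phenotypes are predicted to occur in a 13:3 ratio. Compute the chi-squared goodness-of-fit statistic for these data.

The 13:3 ratio has 16 parts, so with N = 1001 the expected counts are:
  malvidin-free: 1001 × 13/16 = 813.3125
  malvidin-pigmented: 1001 × 3/16 = 187.6875
χ² = Σ (O − E)² / E
  malvidin-free: (832 − 813.3125)² / 813.3125 = 0.4294
  malvidin-pigmented: (169 − 187.6875)² / 187.6875 = 1.8607
χ² = 0.4294 + 1.8607 = 2.2901 ≈ 2.290

2.290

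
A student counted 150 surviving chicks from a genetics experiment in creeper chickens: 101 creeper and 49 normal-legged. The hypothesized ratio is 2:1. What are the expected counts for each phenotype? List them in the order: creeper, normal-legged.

Expected counts for N = 150 under a 2:1 ratio (total parts = 3):
  creeper: 150 × 2/3 = 100
  normal-legged: 150 × 1/3 = 50

100, 50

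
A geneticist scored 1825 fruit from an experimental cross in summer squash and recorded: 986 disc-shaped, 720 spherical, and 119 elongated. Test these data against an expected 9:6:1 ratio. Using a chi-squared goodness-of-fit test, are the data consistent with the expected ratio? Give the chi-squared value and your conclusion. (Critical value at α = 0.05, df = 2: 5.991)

Under the 9:6:1 hypothesis (Σ ratio = 16, N = 1825):
  disc-shaped: 1825 × 9/16 = 1026.5625
  spherical: 1825 × 6/16 = 684.375
  elongated: 1825 × 1/16 = 114.0625
χ² = Σ (O − E)² / E
  disc-shaped: (986 − 1026.5625)² / 1026.5625 = 1.6027
  spherical: (720 − 684.375)² / 684.375 = 1.8545
  elongated: (119 − 114.0625)² / 114.0625 = 0.2137
χ² = 1.6027 + 1.8545 + 0.2137 = 3.6709 ≈ 3.671
Degrees of freedom = 3 − 1 = 2; critical value at α = 0.05 is 5.991.
Since 3.671 < 5.991, we fail to reject the null hypothesis — the data are consistent with the 9:6:1 ratio.

3.671; consistent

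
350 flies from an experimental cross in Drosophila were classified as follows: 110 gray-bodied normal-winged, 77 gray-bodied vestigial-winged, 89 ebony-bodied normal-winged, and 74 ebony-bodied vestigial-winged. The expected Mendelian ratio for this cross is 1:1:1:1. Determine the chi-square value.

Total ratio parts = 4. Expected numbers out of 350:
  gray-bodied normal-winged: 350 × 1/4 = 87.5
  gray-bodied vestigial-winged: 350 × 1/4 = 87.5
  ebony-bodied normal-winged: 350 × 1/4 = 87.5
  ebony-bodied vestigial-winged: 350 × 1/4 = 87.5
χ² = Σ (O − E)² / E
  gray-bodied normal-winged: (110 − 87.5)² / 87.5 = 5.7857
  gray-bodied vestigial-winged: (77 − 87.5)² / 87.5 = 1.2600
  ebony-bodied normal-winged: (89 − 87.5)² / 87.5 = 0.0257
  ebony-bodied vestigial-winged: (74 − 87.5)² / 87.5 = 2.0829
χ² = 5.7857 + 1.2600 + 0.0257 + 2.0829 = 9.1543 ≈ 9.154

9.154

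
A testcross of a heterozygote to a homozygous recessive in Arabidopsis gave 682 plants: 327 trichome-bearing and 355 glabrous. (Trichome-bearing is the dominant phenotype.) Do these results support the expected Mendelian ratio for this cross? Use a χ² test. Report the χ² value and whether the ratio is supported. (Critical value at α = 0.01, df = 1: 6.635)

1.150; consistent

A testcross of a heterozygote (Aa × aa) gives a 1:1 phenotypic ratio.
Total ratio parts = 2. Expected numbers out of 682:
  trichome-bearing: 682 × 1/2 = 341
  glabrous: 682 × 1/2 = 341
χ² = Σ (O − E)² / E
  trichome-bearing: (327 − 341)² / 341 = 0.5748
  glabrous: (355 − 341)² / 341 = 0.5748
χ² = 0.5748 + 0.5748 = 1.1496 ≈ 1.150
Degrees of freedom = 2 − 1 = 1; critical value at α = 0.01 is 6.635.
Since 1.150 < 6.635, we fail to reject the null hypothesis — the data are consistent with the 1:1 ratio.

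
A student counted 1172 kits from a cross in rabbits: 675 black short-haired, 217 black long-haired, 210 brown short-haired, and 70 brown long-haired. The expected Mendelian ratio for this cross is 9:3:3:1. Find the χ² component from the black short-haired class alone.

0.376

Under the 9:3:3:1 hypothesis (Σ ratio = 16, N = 1172):
  black short-haired: 1172 × 9/16 = 659.25
  black long-haired: 1172 × 3/16 = 219.75
  brown short-haired: 1172 × 3/16 = 219.75
  brown long-haired: 1172 × 1/16 = 73.25
Contribution of black short-haired: (675 − 659.25)² / 659.25 = 0.3763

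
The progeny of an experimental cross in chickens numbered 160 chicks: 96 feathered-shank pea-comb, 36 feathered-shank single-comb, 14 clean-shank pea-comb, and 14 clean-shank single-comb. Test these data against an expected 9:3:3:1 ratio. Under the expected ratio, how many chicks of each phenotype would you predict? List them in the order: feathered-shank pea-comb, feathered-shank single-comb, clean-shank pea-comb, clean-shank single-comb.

Expected counts for N = 160 under a 9:3:3:1 ratio (total parts = 16):
  feathered-shank pea-comb: 160 × 9/16 = 90
  feathered-shank single-comb: 160 × 3/16 = 30
  clean-shank pea-comb: 160 × 3/16 = 30
  clean-shank single-comb: 160 × 1/16 = 10

90, 30, 30, 10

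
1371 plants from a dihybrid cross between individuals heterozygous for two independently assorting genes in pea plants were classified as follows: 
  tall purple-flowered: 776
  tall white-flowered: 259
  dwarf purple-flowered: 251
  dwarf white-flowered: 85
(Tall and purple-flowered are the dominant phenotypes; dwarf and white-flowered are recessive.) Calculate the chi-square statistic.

A dihybrid F₂ with independent assortment and complete dominance at both loci gives a 9:3:3:1 phenotypic ratio.
Expected counts for N = 1371 under a 9:3:3:1 ratio (total parts = 16):
  tall purple-flowered: 1371 × 9/16 = 771.1875
  tall white-flowered: 1371 × 3/16 = 257.0625
  dwarf purple-flowered: 1371 × 3/16 = 257.0625
  dwarf white-flowered: 1371 × 1/16 = 85.6875
χ² = Σ (O − E)² / E
  tall purple-flowered: (776 − 771.1875)² / 771.1875 = 0.0300
  tall white-flowered: (259 − 257.0625)² / 257.0625 = 0.0146
  dwarf purple-flowered: (251 − 257.0625)² / 257.0625 = 0.1430
  dwarf white-flowered: (85 − 85.6875)² / 85.6875 = 0.0055
χ² = 0.0300 + 0.0146 + 0.1430 + 0.0055 = 0.1931 ≈ 0.193

0.193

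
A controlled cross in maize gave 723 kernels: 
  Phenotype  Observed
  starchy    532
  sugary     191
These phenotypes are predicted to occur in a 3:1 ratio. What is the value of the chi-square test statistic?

0.775

Under the 3:1 hypothesis (Σ ratio = 4, N = 723):
  starchy: 723 × 3/4 = 542.25
  sugary: 723 × 1/4 = 180.75
χ² = Σ (O − E)² / E
  starchy: (532 − 542.25)² / 542.25 = 0.1938
  sugary: (191 − 180.75)² / 180.75 = 0.5813
χ² = 0.1938 + 0.5813 = 0.7751 ≈ 0.775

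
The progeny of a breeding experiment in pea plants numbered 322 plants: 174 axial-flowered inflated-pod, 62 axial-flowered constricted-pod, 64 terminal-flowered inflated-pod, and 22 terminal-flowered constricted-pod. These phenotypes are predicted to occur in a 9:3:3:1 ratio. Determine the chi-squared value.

0.716

The 9:3:3:1 ratio has 16 parts, so with N = 322 the expected counts are:
  axial-flowered inflated-pod: 322 × 9/16 = 181.125
  axial-flowered constricted-pod: 322 × 3/16 = 60.375
  terminal-flowered inflated-pod: 322 × 3/16 = 60.375
  terminal-flowered constricted-pod: 322 × 1/16 = 20.125
χ² = Σ (O − E)² / E
  axial-flowered inflated-pod: (174 − 181.125)² / 181.125 = 0.2803
  axial-flowered constricted-pod: (62 − 60.375)² / 60.375 = 0.0437
  terminal-flowered inflated-pod: (64 − 60.375)² / 60.375 = 0.2177
  terminal-flowered constricted-pod: (22 − 20.125)² / 20.125 = 0.1747
χ² = 0.2803 + 0.0437 + 0.2177 + 0.1747 = 0.7164 ≈ 0.716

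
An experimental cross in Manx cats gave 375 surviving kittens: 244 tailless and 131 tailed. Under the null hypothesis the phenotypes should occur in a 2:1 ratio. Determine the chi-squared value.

0.432

Total ratio parts = 3. Expected numbers out of 375:
  tailless: 375 × 2/3 = 250
  tailed: 375 × 1/3 = 125
χ² = Σ (O − E)² / E
  tailless: (244 − 250)² / 250 = 0.1440
  tailed: (131 − 125)² / 125 = 0.2880
χ² = 0.1440 + 0.2880 = 0.432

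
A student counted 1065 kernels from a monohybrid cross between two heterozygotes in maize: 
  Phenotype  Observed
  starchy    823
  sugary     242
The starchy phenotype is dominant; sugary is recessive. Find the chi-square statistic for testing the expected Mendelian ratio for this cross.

For a monohybrid cross between heterozygotes with complete dominance, the expected phenotypic ratio is 3:1.
Under the 3:1 hypothesis (Σ ratio = 4, N = 1065):
  starchy: 1065 × 3/4 = 798.75
  sugary: 1065 × 1/4 = 266.25
χ² = Σ (O − E)² / E
  starchy: (823 − 798.75)² / 798.75 = 0.7362
  sugary: (242 − 266.25)² / 266.25 = 2.2087
χ² = 0.7362 + 2.2087 = 2.9449 ≈ 2.945

2.945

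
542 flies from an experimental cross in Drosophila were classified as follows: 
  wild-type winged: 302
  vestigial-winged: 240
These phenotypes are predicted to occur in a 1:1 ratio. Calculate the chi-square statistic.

The 1:1 ratio has 2 parts, so with N = 542 the expected counts are:
  wild-type winged: 542 × 1/2 = 271
  vestigial-winged: 542 × 1/2 = 271
χ² = Σ (O − E)² / E
  wild-type winged: (302 − 271)² / 271 = 3.5461
  vestigial-winged: (240 − 271)² / 271 = 3.5461
χ² = 3.5461 + 3.5461 = 7.0922 ≈ 7.092

7.092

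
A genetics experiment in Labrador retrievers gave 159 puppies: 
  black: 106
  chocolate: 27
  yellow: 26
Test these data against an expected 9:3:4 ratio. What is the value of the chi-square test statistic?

The 9:3:4 ratio has 16 parts, so with N = 159 the expected counts are:
  black: 159 × 9/16 = 89.4375
  chocolate: 159 × 3/16 = 29.8125
  yellow: 159 × 4/16 = 39.75
χ² = Σ (O − E)² / E
  black: (106 − 89.4375)² / 89.4375 = 3.0671
  chocolate: (27 − 29.8125)² / 29.8125 = 0.2653
  yellow: (26 − 39.75)² / 39.75 = 4.7563
χ² = 3.0671 + 0.2653 + 4.7563 = 8.0887 ≈ 8.089

8.089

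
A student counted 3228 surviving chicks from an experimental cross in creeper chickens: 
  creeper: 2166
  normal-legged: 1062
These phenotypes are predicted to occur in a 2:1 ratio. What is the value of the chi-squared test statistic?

0.273

Expected counts for N = 3228 under a 2:1 ratio (total parts = 3):
  creeper: 3228 × 2/3 = 2152
  normal-legged: 3228 × 1/3 = 1076
χ² = Σ (O − E)² / E
  creeper: (2166 − 2152)² / 2152 = 0.0911
  normal-legged: (1062 − 1076)² / 1076 = 0.1822
χ² = 0.0911 + 0.1822 = 0.2733 ≈ 0.273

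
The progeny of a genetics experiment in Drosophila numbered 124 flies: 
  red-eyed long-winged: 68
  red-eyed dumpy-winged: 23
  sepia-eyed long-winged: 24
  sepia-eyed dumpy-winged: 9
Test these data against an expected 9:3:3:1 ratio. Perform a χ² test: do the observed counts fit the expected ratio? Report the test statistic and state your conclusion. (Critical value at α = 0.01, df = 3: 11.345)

0.272; consistent

Expected counts for N = 124 under a 9:3:3:1 ratio (total parts = 16):
  red-eyed long-winged: 124 × 9/16 = 69.75
  red-eyed dumpy-winged: 124 × 3/16 = 23.25
  sepia-eyed long-winged: 124 × 3/16 = 23.25
  sepia-eyed dumpy-winged: 124 × 1/16 = 7.75
χ² = Σ (O − E)² / E
  red-eyed long-winged: (68 − 69.75)² / 69.75 = 0.0439
  red-eyed dumpy-winged: (23 − 23.25)² / 23.25 = 0.0027
  sepia-eyed long-winged: (24 − 23.25)² / 23.25 = 0.0242
  sepia-eyed dumpy-winged: (9 − 7.75)² / 7.75 = 0.2016
χ² = 0.0439 + 0.0027 + 0.0242 + 0.2016 = 0.2724 ≈ 0.272
Degrees of freedom = 4 − 1 = 3; critical value at α = 0.01 is 11.345.
Since 0.272 < 11.345, we fail to reject the null hypothesis — the data are consistent with the 9:3:3:1 ratio.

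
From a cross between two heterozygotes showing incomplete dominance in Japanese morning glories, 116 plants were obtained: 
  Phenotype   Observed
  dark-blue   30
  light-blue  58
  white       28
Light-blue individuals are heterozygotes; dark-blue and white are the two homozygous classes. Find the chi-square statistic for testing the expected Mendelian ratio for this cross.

With incomplete dominance, a heterozygote × heterozygote cross gives a 1:2:1 phenotypic ratio.
Expected counts for N = 116 under a 1:2:1 ratio (total parts = 4):
  dark-blue: 116 × 1/4 = 29
  light-blue: 116 × 2/4 = 58
  white: 116 × 1/4 = 29
χ² = Σ (O − E)² / E
  dark-blue: (30 − 29)² / 29 = 0.0345
  light-blue: (58 − 58)² / 58 = 0.0000
  white: (28 − 29)² / 29 = 0.0345
χ² = 0.0345 + 0.0000 + 0.0345 = 0.069

0.069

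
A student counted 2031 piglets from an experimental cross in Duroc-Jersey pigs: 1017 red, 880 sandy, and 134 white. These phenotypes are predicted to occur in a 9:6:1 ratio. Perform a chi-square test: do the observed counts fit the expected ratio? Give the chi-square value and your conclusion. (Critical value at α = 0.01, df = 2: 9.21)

The 9:6:1 ratio has 16 parts, so with N = 2031 the expected counts are:
  red: 2031 × 9/16 = 1142.4375
  sandy: 2031 × 6/16 = 761.625
  white: 2031 × 1/16 = 126.9375
χ² = Σ (O − E)² / E
  red: (1017 − 1142.4375)² / 1142.4375 = 13.7728
  sandy: (880 − 761.625)² / 761.625 = 18.3983
  white: (134 − 126.9375)² / 126.9375 = 0.3929
χ² = 13.7728 + 18.3983 + 0.3929 = 32.564
Degrees of freedom = 3 − 1 = 2; critical value at α = 0.01 is 9.21.
Since 32.564 > 9.21, we reject the null hypothesis — the data do not fit the 9:6:1 ratio.

32.564; not consistent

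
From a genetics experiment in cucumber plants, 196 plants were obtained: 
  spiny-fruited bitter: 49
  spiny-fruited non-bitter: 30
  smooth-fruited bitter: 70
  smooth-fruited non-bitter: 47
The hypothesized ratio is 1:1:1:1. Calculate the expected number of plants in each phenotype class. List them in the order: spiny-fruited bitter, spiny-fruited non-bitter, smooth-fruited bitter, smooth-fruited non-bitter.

Under the 1:1:1:1 hypothesis (Σ ratio = 4, N = 196):
  spiny-fruited bitter: 196 × 1/4 = 49
  spiny-fruited non-bitter: 196 × 1/4 = 49
  smooth-fruited bitter: 196 × 1/4 = 49
  smooth-fruited non-bitter: 196 × 1/4 = 49

49, 49, 49, 49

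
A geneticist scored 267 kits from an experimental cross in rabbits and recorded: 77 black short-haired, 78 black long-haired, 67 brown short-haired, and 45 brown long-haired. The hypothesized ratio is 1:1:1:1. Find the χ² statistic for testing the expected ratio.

Under the 1:1:1:1 hypothesis (Σ ratio = 4, N = 267):
  black short-haired: 267 × 1/4 = 66.75
  black long-haired: 267 × 1/4 = 66.75
  brown short-haired: 267 × 1/4 = 66.75
  brown long-haired: 267 × 1/4 = 66.75
χ² = Σ (O − E)² / E
  black short-haired: (77 − 66.75)² / 66.75 = 1.5740
  black long-haired: (78 − 66.75)² / 66.75 = 1.8961
  brown short-haired: (67 − 66.75)² / 66.75 = 0.0009
  brown long-haired: (45 − 66.75)² / 66.75 = 7.0871
χ² = 1.5740 + 1.8961 + 0.0009 + 7.0871 = 10.5581 ≈ 10.558

10.558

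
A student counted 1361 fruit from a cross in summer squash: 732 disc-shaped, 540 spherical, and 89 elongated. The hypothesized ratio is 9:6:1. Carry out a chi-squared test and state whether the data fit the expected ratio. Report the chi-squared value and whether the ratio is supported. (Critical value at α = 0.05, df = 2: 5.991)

The 9:6:1 ratio has 16 parts, so with N = 1361 the expected counts are:
  disc-shaped: 1361 × 9/16 = 765.5625
  spherical: 1361 × 6/16 = 510.375
  elongated: 1361 × 1/16 = 85.0625
χ² = Σ (O − E)² / E
  disc-shaped: (732 − 765.5625)² / 765.5625 = 1.4714
  spherical: (540 − 510.375)² / 510.375 = 1.7196
  elongated: (89 − 85.0625)² / 85.0625 = 0.1823
χ² = 1.4714 + 1.7196 + 0.1823 = 3.3733 ≈ 3.373
Degrees of freedom = 3 − 1 = 2; critical value at α = 0.05 is 5.991.
Since 3.373 < 5.991, we fail to reject the null hypothesis — the data are consistent with the 9:6:1 ratio.

3.373; consistent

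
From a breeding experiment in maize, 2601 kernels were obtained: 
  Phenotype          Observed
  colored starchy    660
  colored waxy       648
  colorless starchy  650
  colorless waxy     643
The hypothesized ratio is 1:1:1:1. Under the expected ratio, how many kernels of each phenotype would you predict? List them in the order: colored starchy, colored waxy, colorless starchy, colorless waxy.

Total ratio parts = 4. Expected numbers out of 2601:
  colored starchy: 2601 × 1/4 = 650.25
  colored waxy: 2601 × 1/4 = 650.25
  colorless starchy: 2601 × 1/4 = 650.25
  colorless waxy: 2601 × 1/4 = 650.25

650.25, 650.25, 650.25, 650.25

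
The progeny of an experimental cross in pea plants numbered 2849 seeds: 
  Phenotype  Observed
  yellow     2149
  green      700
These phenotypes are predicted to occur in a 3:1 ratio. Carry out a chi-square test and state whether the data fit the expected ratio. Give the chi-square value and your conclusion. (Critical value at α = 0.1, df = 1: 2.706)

The 3:1 ratio has 4 parts, so with N = 2849 the expected counts are:
  yellow: 2849 × 3/4 = 2136.75
  green: 2849 × 1/4 = 712.25
χ² = Σ (O − E)² / E
  yellow: (2149 − 2136.75)² / 2136.75 = 0.0702
  green: (700 − 712.25)² / 712.25 = 0.2107
χ² = 0.0702 + 0.2107 = 0.2809 ≈ 0.281
Degrees of freedom = 2 − 1 = 1; critical value at α = 0.1 is 2.706.
Since 0.281 < 2.706, we fail to reject the null hypothesis — the data are consistent with the 3:1 ratio.

0.281; consistent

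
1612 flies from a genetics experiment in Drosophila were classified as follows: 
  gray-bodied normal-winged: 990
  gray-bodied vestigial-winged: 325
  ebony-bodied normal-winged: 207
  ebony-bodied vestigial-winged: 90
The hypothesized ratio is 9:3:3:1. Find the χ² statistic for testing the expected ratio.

Under the 9:3:3:1 hypothesis (Σ ratio = 16, N = 1612):
  gray-bodied normal-winged: 1612 × 9/16 = 906.75
  gray-bodied vestigial-winged: 1612 × 3/16 = 302.25
  ebony-bodied normal-winged: 1612 × 3/16 = 302.25
  ebony-bodied vestigial-winged: 1612 × 1/16 = 100.75
χ² = Σ (O − E)² / E
  gray-bodied normal-winged: (990 − 906.75)² / 906.75 = 7.6433
  gray-bodied vestigial-winged: (325 − 302.25)² / 302.25 = 1.7124
  ebony-bodied normal-winged: (207 − 302.25)² / 302.25 = 30.0167
  ebony-bodied vestigial-winged: (90 − 100.75)² / 100.75 = 1.1470
χ² = 7.6433 + 1.7124 + 30.0167 + 1.1470 = 40.5194 ≈ 40.519

40.519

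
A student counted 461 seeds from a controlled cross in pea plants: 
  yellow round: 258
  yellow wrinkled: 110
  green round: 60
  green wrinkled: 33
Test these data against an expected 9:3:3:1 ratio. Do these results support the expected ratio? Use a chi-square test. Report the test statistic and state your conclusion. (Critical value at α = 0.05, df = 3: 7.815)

15.124; not consistent

The 9:3:3:1 ratio has 16 parts, so with N = 461 the expected counts are:
  yellow round: 461 × 9/16 = 259.3125
  yellow wrinkled: 461 × 3/16 = 86.4375
  green round: 461 × 3/16 = 86.4375
  green wrinkled: 461 × 1/16 = 28.8125
χ² = Σ (O − E)² / E
  yellow round: (258 − 259.3125)² / 259.3125 = 0.0066
  yellow wrinkled: (110 − 86.4375)² / 86.4375 = 6.4230
  green round: (60 − 86.4375)² / 86.4375 = 8.0861
  green wrinkled: (33 − 28.8125)² / 28.8125 = 0.6086
χ² = 0.0066 + 6.4230 + 8.0861 + 0.6086 = 15.1243 ≈ 15.124
Degrees of freedom = 4 − 1 = 3; critical value at α = 0.05 is 7.815.
Since 15.124 > 7.815, we reject the null hypothesis — the data do not fit the 9:3:3:1 ratio.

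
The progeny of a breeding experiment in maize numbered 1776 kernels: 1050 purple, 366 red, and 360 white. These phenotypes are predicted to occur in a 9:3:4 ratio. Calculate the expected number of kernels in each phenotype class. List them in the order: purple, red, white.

Total ratio parts = 16. Expected numbers out of 1776:
  purple: 1776 × 9/16 = 999
  red: 1776 × 3/16 = 333
  white: 1776 × 4/16 = 444

999, 333, 444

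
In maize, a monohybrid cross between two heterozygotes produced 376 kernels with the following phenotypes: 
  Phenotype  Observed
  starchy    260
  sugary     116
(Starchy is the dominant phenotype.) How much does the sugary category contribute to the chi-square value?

For a monohybrid cross between heterozygotes with complete dominance, the expected phenotypic ratio is 3:1.
The 3:1 ratio has 4 parts, so with N = 376 the expected counts are:
  starchy: 376 × 3/4 = 282
  sugary: 376 × 1/4 = 94
Contribution of sugary: (116 − 94)² / 94 = 5.1489

5.149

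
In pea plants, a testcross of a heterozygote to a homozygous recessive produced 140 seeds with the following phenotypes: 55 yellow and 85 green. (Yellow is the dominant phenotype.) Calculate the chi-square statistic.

A testcross of a heterozygote (Aa × aa) gives a 1:1 phenotypic ratio.
Under the 1:1 hypothesis (Σ ratio = 2, N = 140):
  yellow: 140 × 1/2 = 70
  green: 140 × 1/2 = 70
χ² = Σ (O − E)² / E
  yellow: (55 − 70)² / 70 = 3.2143
  green: (85 − 70)² / 70 = 3.2143
χ² = 3.2143 + 3.2143 = 6.4286 ≈ 6.429

6.429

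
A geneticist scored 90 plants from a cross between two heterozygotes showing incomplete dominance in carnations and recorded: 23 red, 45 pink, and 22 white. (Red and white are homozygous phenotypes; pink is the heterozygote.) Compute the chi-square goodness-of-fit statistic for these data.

With incomplete dominance, a heterozygote × heterozygote cross gives a 1:2:1 phenotypic ratio.
The 1:2:1 ratio has 4 parts, so with N = 90 the expected counts are:
  red: 90 × 1/4 = 22.5
  pink: 90 × 2/4 = 45
  white: 90 × 1/4 = 22.5
χ² = Σ (O − E)² / E
  red: (23 − 22.5)² / 22.5 = 0.0111
  pink: (45 − 45)² / 45 = 0.0000
  white: (22 − 22.5)² / 22.5 = 0.0111
χ² = 0.0111 + 0.0000 + 0.0111 = 0.0222 ≈ 0.022

0.022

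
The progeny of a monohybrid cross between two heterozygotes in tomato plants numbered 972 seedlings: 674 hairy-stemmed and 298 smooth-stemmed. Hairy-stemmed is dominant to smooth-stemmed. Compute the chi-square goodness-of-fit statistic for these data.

16.598

For a monohybrid cross between heterozygotes with complete dominance, the expected phenotypic ratio is 3:1.
Total ratio parts = 4. Expected numbers out of 972:
  hairy-stemmed: 972 × 3/4 = 729
  smooth-stemmed: 972 × 1/4 = 243
χ² = Σ (O − E)² / E
  hairy-stemmed: (674 − 729)² / 729 = 4.1495
  smooth-stemmed: (298 − 243)² / 243 = 12.4486
χ² = 4.1495 + 12.4486 = 16.5981 ≈ 16.598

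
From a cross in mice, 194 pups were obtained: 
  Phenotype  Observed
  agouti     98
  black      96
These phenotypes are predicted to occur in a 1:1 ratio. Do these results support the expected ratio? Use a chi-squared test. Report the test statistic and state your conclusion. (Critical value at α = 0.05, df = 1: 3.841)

0.021; consistent

The 1:1 ratio has 2 parts, so with N = 194 the expected counts are:
  agouti: 194 × 1/2 = 97
  black: 194 × 1/2 = 97
χ² = Σ (O − E)² / E
  agouti: (98 − 97)² / 97 = 0.0103
  black: (96 − 97)² / 97 = 0.0103
χ² = 0.0103 + 0.0103 = 0.0206 ≈ 0.021
Degrees of freedom = 2 − 1 = 1; critical value at α = 0.05 is 3.841.
Since 0.021 < 3.841, we fail to reject the null hypothesis — the data are consistent with the 1:1 ratio.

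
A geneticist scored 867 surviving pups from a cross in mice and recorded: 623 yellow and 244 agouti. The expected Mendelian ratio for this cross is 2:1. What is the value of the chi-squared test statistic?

10.510

Under the 2:1 hypothesis (Σ ratio = 3, N = 867):
  yellow: 867 × 2/3 = 578
  agouti: 867 × 1/3 = 289
χ² = Σ (O − E)² / E
  yellow: (623 − 578)² / 578 = 3.5035
  agouti: (244 − 289)² / 289 = 7.0069
χ² = 3.5035 + 7.0069 = 10.5104 ≈ 10.510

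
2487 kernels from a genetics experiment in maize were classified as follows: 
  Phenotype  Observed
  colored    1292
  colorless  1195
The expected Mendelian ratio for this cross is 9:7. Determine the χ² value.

18.685

The 9:7 ratio has 16 parts, so with N = 2487 the expected counts are:
  colored: 2487 × 9/16 = 1398.9375
  colorless: 2487 × 7/16 = 1088.0625
χ² = Σ (O − E)² / E
  colored: (1292 − 1398.9375)² / 1398.9375 = 8.1745
  colorless: (1195 − 1088.0625)² / 1088.0625 = 10.5101
χ² = 8.1745 + 10.5101 = 18.6846 ≈ 18.685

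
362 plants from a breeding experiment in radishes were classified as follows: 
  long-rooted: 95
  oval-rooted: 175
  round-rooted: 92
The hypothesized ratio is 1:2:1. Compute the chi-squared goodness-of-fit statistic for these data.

0.448

The 1:2:1 ratio has 4 parts, so with N = 362 the expected counts are:
  long-rooted: 362 × 1/4 = 90.5
  oval-rooted: 362 × 2/4 = 181
  round-rooted: 362 × 1/4 = 90.5
χ² = Σ (O − E)² / E
  long-rooted: (95 − 90.5)² / 90.5 = 0.2238
  oval-rooted: (175 − 181)² / 181 = 0.1989
  round-rooted: (92 − 90.5)² / 90.5 = 0.0249
χ² = 0.2238 + 0.1989 + 0.0249 = 0.4476 ≈ 0.448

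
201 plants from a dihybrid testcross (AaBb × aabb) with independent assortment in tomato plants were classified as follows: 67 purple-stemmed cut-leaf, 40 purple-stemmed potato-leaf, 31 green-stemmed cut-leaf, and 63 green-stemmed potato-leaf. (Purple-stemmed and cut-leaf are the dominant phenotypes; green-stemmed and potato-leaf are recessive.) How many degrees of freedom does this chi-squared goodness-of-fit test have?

3

A dihybrid testcross with independent assortment gives a 1:1:1:1 ratio.
A goodness-of-fit test with 4 phenotype classes has df = 4 − 1 = 3.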